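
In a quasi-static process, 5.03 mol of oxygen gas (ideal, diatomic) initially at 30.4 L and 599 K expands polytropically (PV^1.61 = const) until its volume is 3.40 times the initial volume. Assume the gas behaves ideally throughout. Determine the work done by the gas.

21600 J

P₁ = nRT₁/V₁ = 5.03×8.314×599/30.4 = 824 kPa.
Polytropic n=1.61: T₂ = T₁(V₁/V₂)^(n−1) = 599×(0.294)^0.61 = 284 K; P₂ = P₁(V₁/V₂)^n = 115 kPa.
W = (P₁V₁−P₂V₂)/(n−1) = (824×30.4−115×103)/0.61 = 21600 J.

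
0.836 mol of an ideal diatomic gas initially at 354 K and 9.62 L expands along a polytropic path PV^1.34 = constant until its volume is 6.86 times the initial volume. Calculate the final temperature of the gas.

184 K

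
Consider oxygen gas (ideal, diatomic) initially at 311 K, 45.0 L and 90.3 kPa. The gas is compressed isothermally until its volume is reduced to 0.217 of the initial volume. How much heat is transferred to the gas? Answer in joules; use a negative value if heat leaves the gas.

-6210 J

n = P₁V₁/(RT₁) = 90.3×45.0/(8.314×311) = 1.57 mol.
Isothermal: T stays 311 K; PV = const ⇒ V₂ = 9.77 L, P₂ = 416 kPa.
ΔU = 0 (ideal gas, T constant).
W = nRT ln(V₂/V₁) = 1.57×8.314×311×ln(0.217) = -6210 J.
Q = ΔU + W = -6210 J.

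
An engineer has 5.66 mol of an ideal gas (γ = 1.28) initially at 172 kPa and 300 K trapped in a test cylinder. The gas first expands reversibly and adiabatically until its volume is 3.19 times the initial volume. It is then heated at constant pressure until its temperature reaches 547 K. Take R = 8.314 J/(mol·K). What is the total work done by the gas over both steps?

V₁ = nRT₁/P₁ = 5.66×8.314×300/172 = 82.1 L.
Step 1 — Adiabatic: TV^(γ−1) = const ⇒ T₂ = 300×(0.313)^0.280 = 217 K; PV^γ = const ⇒ P₂ = 39.0 kPa.
ΔU = nCvΔT = 5.66×29.7×(217−300) = -14000 J.
Q = 0 for an adiabatic process, so W = −ΔU = 14000 J.
State after step 1: P = 39.0 kPa, V = 262 L, T = 217 K.
Step 2 — Isobaric: P stays 39.0 kPa; V/T = const ⇒ T₂ = 547 K, V₂ = 661 L.
W = PΔV = 39.0×(661−262) kPa·L = 15500 J.
ΔU = nCvΔT = 5.66×29.7×(547−217) = 55500 J.
Q = ΔU + W = nCpΔT = 71000 J.
Net over both steps: W = 29500 J, Q = 71000 J, ΔU = 41500 J.

29500 J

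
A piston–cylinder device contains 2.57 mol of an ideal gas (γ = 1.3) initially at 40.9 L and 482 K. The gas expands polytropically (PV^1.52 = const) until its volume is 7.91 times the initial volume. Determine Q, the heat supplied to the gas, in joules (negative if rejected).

-9570 J

P₁ = nRT₁/V₁ = 2.57×8.314×482/40.9 = 252 kPa.
Polytropic n=1.52: T₂ = T₁(V₁/V₂)^(n−1) = 482×(0.126)^0.52 = 164 K; P₂ = P₁(V₁/V₂)^n = 10.9 kPa.
W = (P₁V₁−P₂V₂)/(n−1) = (252×40.9−10.9×324)/0.52 = 13000 J.
ΔU = nCvΔT = 2.57×27.7×(164−482) = -22600 J.
Q = ΔU + W = -9570 J.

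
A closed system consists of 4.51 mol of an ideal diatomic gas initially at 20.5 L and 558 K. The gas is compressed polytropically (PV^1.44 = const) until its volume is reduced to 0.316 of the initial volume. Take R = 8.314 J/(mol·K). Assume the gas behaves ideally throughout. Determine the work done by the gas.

P₁ = nRT₁/V₁ = 4.51×8.314×558/20.5 = 1020 kPa.
Polytropic n=1.44: T₂ = T₁(V₁/V₂)^(n−1) = 558×(3.16)^0.44 = 926 K; P₂ = P₁(V₁/V₂)^n = 5360 kPa.
W = (P₁V₁−P₂V₂)/(n−1) = (1020×20.5−5360×6.48)/0.44 = -31400 J.

-31400 J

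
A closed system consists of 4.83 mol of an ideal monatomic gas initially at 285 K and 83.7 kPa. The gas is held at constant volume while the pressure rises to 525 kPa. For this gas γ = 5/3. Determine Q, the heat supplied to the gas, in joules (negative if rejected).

V₁ = nRT₁/P₁ = 4.83×8.314×285/83.7 = 137 L.
Isochoric: V stays 137 L; P/T = const ⇒ T₂ = 1790 K, P₂ = 525 kPa.
W = 0 (no volume change).
ΔU = nCvΔT = 4.83×12.5×(1790−285) = 90500 J.
Q = ΔU = 90500 J.

90500 J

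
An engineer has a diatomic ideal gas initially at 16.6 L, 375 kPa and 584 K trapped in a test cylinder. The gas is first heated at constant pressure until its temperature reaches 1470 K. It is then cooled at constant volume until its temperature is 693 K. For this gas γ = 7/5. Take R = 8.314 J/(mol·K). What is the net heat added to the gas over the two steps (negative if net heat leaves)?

12300 J

n = P₁V₁/(RT₁) = 375×16.6/(8.314×584) = 1.28 mol.
Step 1 — Isobaric: P stays 375 kPa; V/T = const ⇒ T₂ = 1470 K, V₂ = 41.8 L.
W = PΔV = 375×(41.8−16.6) kPa·L = 9440 J.
ΔU = nCvΔT = 1.28×20.8×(1470−584) = 23600 J.
Q = ΔU + W = nCpΔT = 33100 J.
State after step 1: P = 375 kPa, V = 41.8 L, T = 1470 K.
Step 2 — Isochoric: V stays 41.8 L; P/T = const ⇒ T₂ = 693 K, P₂ = 177 kPa.
W = 0 (no volume change).
ΔU = nCvΔT = 1.28×20.8×(693−1470) = -20700 J.
Q = ΔU = -20700 J.
Net over both steps: W = 9440 J, Q = 12300 J, ΔU = 2900 J.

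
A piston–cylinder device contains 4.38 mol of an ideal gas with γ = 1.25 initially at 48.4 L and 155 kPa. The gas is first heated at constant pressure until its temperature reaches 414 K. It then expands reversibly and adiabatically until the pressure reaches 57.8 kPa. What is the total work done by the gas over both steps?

18400 J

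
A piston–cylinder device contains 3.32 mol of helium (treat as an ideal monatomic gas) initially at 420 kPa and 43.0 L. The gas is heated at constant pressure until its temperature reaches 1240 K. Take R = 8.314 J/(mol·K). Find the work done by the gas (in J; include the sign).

T₁ = P₁V₁/(nR) = 420×43.0/(3.32×8.314) = 654 K.
Isobaric: P stays 420 kPa; V/T = const ⇒ T₂ = 1240 K, V₂ = 81.5 L.
W = PΔV = 420×(81.5−43.0) kPa·L = 16200 J.

16200 J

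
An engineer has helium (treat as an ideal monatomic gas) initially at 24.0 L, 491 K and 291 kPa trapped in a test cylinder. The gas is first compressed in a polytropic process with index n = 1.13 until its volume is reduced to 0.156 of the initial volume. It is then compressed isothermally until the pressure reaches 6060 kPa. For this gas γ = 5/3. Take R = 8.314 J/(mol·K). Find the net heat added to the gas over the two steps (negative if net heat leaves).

-20100 J

n = P₁V₁/(RT₁) = 291×24.0/(8.314×491) = 1.71 mol.
Step 1 — Polytropic n=1.13: T₂ = T₁(V₁/V₂)^(n−1) = 491×(6.41)^0.13 = 625 K; P₂ = P₁(V₁/V₂)^n = 2370 kPa.
W = (P₁V₁−P₂V₂)/(n−1) = (291×24.0−2370×3.74)/0.13 = -14700 J.
ΔU = nCvΔT = 1.71×12.5×(625−491) = 2860 J.
Q = ΔU + W = -11800 J.
State after step 1: P = 2370 kPa, V = 3.74 L, T = 625 K.
Step 2 — Isothermal: T stays 625 K; PV = const ⇒ V₂ = 1.47 L, P₂ = 6060 kPa.
ΔU = 0 (ideal gas, T constant).
W = nRT ln(V₂/V₁) = 1.71×8.314×625×ln(0.392) = -8330 J.
Q = ΔU + W = -8330 J.
Net over both steps: W = -23000 J, Q = -20100 J, ΔU = 2860 J.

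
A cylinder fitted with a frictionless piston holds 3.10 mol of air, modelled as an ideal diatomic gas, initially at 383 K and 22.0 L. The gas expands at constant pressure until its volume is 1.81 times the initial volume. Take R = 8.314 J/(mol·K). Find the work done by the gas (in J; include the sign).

P₁ = nRT₁/V₁ = 3.10×8.314×383/22.0 = 449 kPa.
Isobaric: P stays 449 kPa; V/T = const ⇒ T₂ = 693 K, V₂ = 39.8 L.
W = PΔV = 449×(39.8−22.0) kPa·L = 8000 J.

8000 J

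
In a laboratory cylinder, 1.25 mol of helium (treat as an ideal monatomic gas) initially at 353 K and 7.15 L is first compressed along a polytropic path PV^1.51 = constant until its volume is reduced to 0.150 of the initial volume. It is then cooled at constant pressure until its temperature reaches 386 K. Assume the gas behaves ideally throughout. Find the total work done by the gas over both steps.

-17400 J

P₁ = nRT₁/V₁ = 1.25×8.314×353/7.15 = 513 kPa.
Step 1 — Polytropic n=1.51: T₂ = T₁(V₁/V₂)^(n−1) = 353×(6.67)^0.51 = 929 K; P₂ = P₁(V₁/V₂)^n = 9000 kPa.
W = (P₁V₁−P₂V₂)/(n−1) = (513×7.15−9000×1.07)/0.51 = -11700 J.
ΔU = nCvΔT = 1.25×12.5×(929−353) = 8980 J.
Q = ΔU + W = -2760 J.
State after step 1: P = 9000 kPa, V = 1.07 L, T = 929 K.
Step 2 — Isobaric: P stays 9000 kPa; V/T = const ⇒ T₂ = 386 K, V₂ = 0.446 L.
W = PΔV = 9000×(0.446−1.07) kPa·L = -5640 J.
ΔU = nCvΔT = 1.25×12.5×(386−929) = -8460 J.
Q = ΔU + W = nCpΔT = -14100 J.
Net over both steps: W = -17400 J, Q = -16900 J, ΔU = 514 J.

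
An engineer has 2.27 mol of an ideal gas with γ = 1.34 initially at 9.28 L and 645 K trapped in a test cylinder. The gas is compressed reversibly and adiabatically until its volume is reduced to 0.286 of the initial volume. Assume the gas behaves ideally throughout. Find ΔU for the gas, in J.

19000 J

P₁ = nRT₁/V₁ = 2.27×8.314×645/9.28 = 1310 kPa.
Adiabatic: TV^(γ−1) = const ⇒ T₂ = 645×(3.50)^0.340 = 987 K; PV^γ = const ⇒ P₂ = 7020 kPa.
For an ideal gas ΔU = nCvΔT with Cv = R/(γ−1) = 24.5 J/(mol·K).
ΔU = 2.27×24.5×(987−645) = 19000 J.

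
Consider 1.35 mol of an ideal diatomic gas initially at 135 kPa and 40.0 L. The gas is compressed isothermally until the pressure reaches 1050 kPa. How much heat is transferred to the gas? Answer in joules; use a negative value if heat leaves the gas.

T₁ = P₁V₁/(nR) = 135×40.0/(1.35×8.314) = 481 K.
Isothermal: T stays 481 K; PV = const ⇒ V₂ = 5.14 L, P₂ = 1050 kPa.
ΔU = 0 (ideal gas, T constant).
W = nRT ln(V₂/V₁) = 1.35×8.314×481×ln(0.129) = -11100 J.
Q = ΔU + W = -11100 J.

-11100 J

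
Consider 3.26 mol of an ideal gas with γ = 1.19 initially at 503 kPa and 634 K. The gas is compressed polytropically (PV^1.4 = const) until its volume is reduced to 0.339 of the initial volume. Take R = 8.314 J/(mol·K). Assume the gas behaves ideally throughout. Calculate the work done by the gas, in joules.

-23300 J

V₁ = nRT₁/P₁ = 3.26×8.314×634/503 = 34.2 L.
Polytropic n=1.4: T₂ = T₁(V₁/V₂)^(n−1) = 634×(2.95)^0.40 = 977 K; P₂ = P₁(V₁/V₂)^n = 2290 kPa.
W = (P₁V₁−P₂V₂)/(n−1) = (503×34.2−2290×11.6)/0.40 = -23300 J.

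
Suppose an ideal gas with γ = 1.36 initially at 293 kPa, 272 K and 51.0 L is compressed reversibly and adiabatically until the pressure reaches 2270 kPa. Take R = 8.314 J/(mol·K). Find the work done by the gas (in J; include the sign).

-29900 J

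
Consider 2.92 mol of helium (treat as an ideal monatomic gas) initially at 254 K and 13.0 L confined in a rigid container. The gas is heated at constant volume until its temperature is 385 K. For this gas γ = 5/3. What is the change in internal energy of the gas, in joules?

P₁ = nRT₁/V₁ = 2.92×8.314×254/13.0 = 474 kPa.
Isochoric: V stays 13.0 L; P/T = const ⇒ T₂ = 385 K, P₂ = 719 kPa.
For an ideal gas ΔU = nCvΔT with Cv = (3/2)R = 12.5 J/(mol·K).
ΔU = 2.92×12.5×(385−254) = 4770 J.

4770 J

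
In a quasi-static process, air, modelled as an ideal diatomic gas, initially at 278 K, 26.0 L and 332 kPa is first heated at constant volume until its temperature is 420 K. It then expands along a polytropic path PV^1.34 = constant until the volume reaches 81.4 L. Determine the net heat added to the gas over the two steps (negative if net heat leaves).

n = P₁V₁/(RT₁) = 332×26.0/(8.314×278) = 3.73 mol.
Step 1 — Isochoric: V stays 26.0 L; P/T = const ⇒ T₂ = 420 K, P₂ = 502 kPa.
W = 0 (no volume change).
ΔU = nCvΔT = 3.73×20.8×(420−278) = 11000 J.
Q = ΔU = 11000 J.
State after step 1: P = 502 kPa, V = 26.0 L, T = 420 K.
Step 2 — Polytropic n=1.34: T₂ = T₁(V₁/V₂)^(n−1) = 420×(0.319)^0.34 = 285 K; P₂ = P₁(V₁/V₂)^n = 109 kPa.
W = (P₁V₁−P₂V₂)/(n−1) = (502×26.0−109×81.4)/0.34 = 12300 J.
ΔU = nCvΔT = 3.73×20.8×(285−420) = -10500 J.
Q = ΔU + W = 1850 J.
Net over both steps: W = 12300 J, Q = 12900 J, ΔU = 537 J.

12900 J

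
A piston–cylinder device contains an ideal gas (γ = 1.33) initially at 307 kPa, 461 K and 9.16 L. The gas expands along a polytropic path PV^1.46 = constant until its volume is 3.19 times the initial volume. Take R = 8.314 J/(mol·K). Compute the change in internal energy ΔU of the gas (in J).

n = P₁V₁/(RT₁) = 307×9.16/(8.314×461) = 0.734 mol.
Polytropic n=1.46: T₂ = T₁(V₁/V₂)^(n−1) = 461×(0.313)^0.46 = 270 K; P₂ = P₁(V₁/V₂)^n = 56.4 kPa.
For an ideal gas ΔU = nCvΔT with Cv = R/(γ−1) = 25.2 J/(mol·K).
ΔU = 0.734×25.2×(270−461) = -3520 J.

-3520 J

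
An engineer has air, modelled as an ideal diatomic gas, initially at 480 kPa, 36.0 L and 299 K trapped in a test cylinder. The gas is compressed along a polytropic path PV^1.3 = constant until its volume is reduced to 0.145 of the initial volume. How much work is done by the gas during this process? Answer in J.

n = P₁V₁/(RT₁) = 480×36.0/(8.314×299) = 6.95 mol.
Polytropic n=1.3: T₂ = T₁(V₁/V₂)^(n−1) = 299×(6.90)^0.30 = 534 K; P₂ = P₁(V₁/V₂)^n = 5910 kPa.
W = (P₁V₁−P₂V₂)/(n−1) = (480×36.0−5910×5.22)/0.30 = -45200 J.

-45200 J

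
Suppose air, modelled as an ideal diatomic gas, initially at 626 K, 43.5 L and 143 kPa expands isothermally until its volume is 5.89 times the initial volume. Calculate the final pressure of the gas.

Isothermal: T stays 626 K; PV = const ⇒ V₂ = 256 L, P₂ = 24.3 kPa.

24.3 kPa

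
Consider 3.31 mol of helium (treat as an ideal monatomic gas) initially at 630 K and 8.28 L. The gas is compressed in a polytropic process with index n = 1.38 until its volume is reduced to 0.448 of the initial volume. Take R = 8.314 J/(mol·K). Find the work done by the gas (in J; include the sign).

-16300 J

P₁ = nRT₁/V₁ = 3.31×8.314×630/8.28 = 2090 kPa.
Polytropic n=1.38: T₂ = T₁(V₁/V₂)^(n−1) = 630×(2.23)^0.38 = 855 K; P₂ = P₁(V₁/V₂)^n = 6340 kPa.
W = (P₁V₁−P₂V₂)/(n−1) = (2090×8.28−6340×3.71)/0.38 = -16300 J.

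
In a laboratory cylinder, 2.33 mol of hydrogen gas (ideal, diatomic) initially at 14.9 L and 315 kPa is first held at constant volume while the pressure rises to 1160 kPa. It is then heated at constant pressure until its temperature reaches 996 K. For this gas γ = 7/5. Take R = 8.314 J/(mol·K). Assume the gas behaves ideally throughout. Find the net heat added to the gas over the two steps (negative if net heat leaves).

38500 J

T₁ = P₁V₁/(nR) = 315×14.9/(2.33×8.314) = 242 K.
Step 1 — Isochoric: V stays 14.9 L; P/T = const ⇒ T₂ = 892 K, P₂ = 1160 kPa.
W = 0 (no volume change).
ΔU = nCvΔT = 2.33×20.8×(892−242) = 31500 J.
Q = ΔU = 31500 J.
State after step 1: P = 1160 kPa, V = 14.9 L, T = 892 K.
Step 2 — Isobaric: P stays 1160 kPa; V/T = const ⇒ T₂ = 996 K, V₂ = 16.6 L.
W = PΔV = 1160×(16.6−14.9) kPa·L = 2010 J.
ΔU = nCvΔT = 2.33×20.8×(996−892) = 5030 J.
Q = ΔU + W = nCpΔT = 7040 J.
Net over both steps: W = 2010 J, Q = 38500 J, ΔU = 36500 J.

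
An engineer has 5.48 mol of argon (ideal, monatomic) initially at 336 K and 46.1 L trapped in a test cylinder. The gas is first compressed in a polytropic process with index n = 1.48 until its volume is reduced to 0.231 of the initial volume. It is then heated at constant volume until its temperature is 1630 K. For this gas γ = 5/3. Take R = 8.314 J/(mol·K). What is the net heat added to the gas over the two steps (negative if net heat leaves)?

55900 J

P₁ = nRT₁/V₁ = 5.48×8.314×336/46.1 = 332 kPa.
Step 1 — Polytropic n=1.48: T₂ = T₁(V₁/V₂)^(n−1) = 336×(4.33)^0.48 = 679 K; P₂ = P₁(V₁/V₂)^n = 2900 kPa.
W = (P₁V₁−P₂V₂)/(n−1) = (332×46.1−2900×10.6)/0.48 = -32500 J.
ΔU = nCvΔT = 5.48×12.5×(679−336) = 23400 J.
Q = ΔU + W = -9110 J.
State after step 1: P = 2900 kPa, V = 10.6 L, T = 679 K.
Step 2 — Isochoric: V stays 10.6 L; P/T = const ⇒ T₂ = 1630 K, P₂ = 6970 kPa.
W = 0 (no volume change).
ΔU = nCvΔT = 5.48×12.5×(1630−679) = 65000 J.
Q = ΔU = 65000 J.
Net over both steps: W = -32500 J, Q = 55900 J, ΔU = 88400 J.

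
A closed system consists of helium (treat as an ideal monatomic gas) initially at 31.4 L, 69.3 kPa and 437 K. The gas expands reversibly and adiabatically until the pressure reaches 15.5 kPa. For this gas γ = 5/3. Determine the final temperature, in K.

Adiabatic: T₂/T₁ = (P₂/P₁)^((γ−1)/γ) ⇒ T₂ = 437×(0.224)^0.400 = 240 K; V₂ = 77.1 L.

240 K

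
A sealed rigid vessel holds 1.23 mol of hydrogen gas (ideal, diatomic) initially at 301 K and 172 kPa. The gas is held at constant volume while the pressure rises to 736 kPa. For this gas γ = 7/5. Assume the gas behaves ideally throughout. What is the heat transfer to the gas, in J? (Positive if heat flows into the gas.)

V₁ = nRT₁/P₁ = 1.23×8.314×301/172 = 17.9 L.
Isochoric: V stays 17.9 L; P/T = const ⇒ T₂ = 1290 K, P₂ = 736 kPa.
W = 0 (no volume change).
ΔU = nCvΔT = 1.23×20.8×(1290−301) = 25200 J.
Q = ΔU = 25200 J.

25200 J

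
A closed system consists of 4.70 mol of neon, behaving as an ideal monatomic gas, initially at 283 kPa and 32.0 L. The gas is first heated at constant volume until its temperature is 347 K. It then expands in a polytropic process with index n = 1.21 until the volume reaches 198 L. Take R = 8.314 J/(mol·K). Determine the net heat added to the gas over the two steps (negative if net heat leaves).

20800 J

T₁ = P₁V₁/(nR) = 283×32.0/(4.70×8.314) = 232 K.
Step 1 — Isochoric: V stays 32.0 L; P/T = const ⇒ T₂ = 347 K, P₂ = 424 kPa.
W = 0 (no volume change).
ΔU = nCvΔT = 4.70×12.5×(347−232) = 6750 J.
Q = ΔU = 6750 J.
State after step 1: P = 424 kPa, V = 32.0 L, T = 347 K.
Step 2 — Polytropic n=1.21: T₂ = T₁(V₁/V₂)^(n−1) = 347×(0.162)^0.21 = 237 K; P₂ = P₁(V₁/V₂)^n = 46.7 kPa.
W = (P₁V₁−P₂V₂)/(n−1) = (424×32.0−46.7×198)/0.21 = 20500 J.
ΔU = nCvΔT = 4.70×12.5×(237−347) = -6470 J.
Q = ΔU + W = 14100 J.
Net over both steps: W = 20500 J, Q = 20800 J, ΔU = 287 J.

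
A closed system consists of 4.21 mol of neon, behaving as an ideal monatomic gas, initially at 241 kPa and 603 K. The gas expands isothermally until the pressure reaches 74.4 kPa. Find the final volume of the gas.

284 L

V₁ = nRT₁/P₁ = 4.21×8.314×603/241 = 87.6 L.
Isothermal: T stays 603 K; PV = const ⇒ V₂ = 284 L, P₂ = 74.4 kPa.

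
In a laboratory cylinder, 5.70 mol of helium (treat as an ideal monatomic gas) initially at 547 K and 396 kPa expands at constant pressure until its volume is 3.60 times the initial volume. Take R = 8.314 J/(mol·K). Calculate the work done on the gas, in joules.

-67400 J

V₁ = nRT₁/P₁ = 5.70×8.314×547/396 = 65.5 L.
Isobaric: P stays 396 kPa; V/T = const ⇒ T₂ = 1970 K, V₂ = 236 L.
W = PΔV = 396×(236−65.5) kPa·L = 67400 J.
Work done on the gas = −W_by = -67400 J.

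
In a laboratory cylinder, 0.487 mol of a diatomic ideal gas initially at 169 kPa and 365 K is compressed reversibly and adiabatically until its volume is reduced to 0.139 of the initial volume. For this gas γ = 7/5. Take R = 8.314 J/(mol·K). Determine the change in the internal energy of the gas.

V₁ = nRT₁/P₁ = 0.487×8.314×365/169 = 8.74 L.
Adiabatic: TV^(γ−1) = const ⇒ T₂ = 365×(7.19)^0.400 = 804 K; PV^γ = const ⇒ P₂ = 2680 kPa.
For an ideal gas ΔU = nCvΔT with Cv = (5/2)R = 20.8 J/(mol·K).
ΔU = 0.487×20.8×(804−365) = 4440 J.

4440 J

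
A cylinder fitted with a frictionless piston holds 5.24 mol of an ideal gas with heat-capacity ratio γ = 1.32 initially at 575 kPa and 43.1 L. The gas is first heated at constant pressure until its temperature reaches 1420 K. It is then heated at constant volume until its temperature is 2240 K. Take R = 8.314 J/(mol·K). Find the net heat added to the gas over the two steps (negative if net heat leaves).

265000 J

T₁ = P₁V₁/(nR) = 575×43.1/(5.24×8.314) = 569 K.
Step 1 — Isobaric: P stays 575 kPa; V/T = const ⇒ T₂ = 1420 K, V₂ = 108 L.
W = PΔV = 575×(108−43.1) kPa·L = 37100 J.
ΔU = nCvΔT = 5.24×26.0×(1420−569) = 116000 J.
Q = ΔU + W = nCpΔT = 153000 J.
State after step 1: P = 575 kPa, V = 108 L, T = 1420 K.
Step 2 — Isochoric: V stays 108 L; P/T = const ⇒ T₂ = 2240 K, P₂ = 907 kPa.
W = 0 (no volume change).
ΔU = nCvΔT = 5.24×26.0×(2240−1420) = 112000 J.
Q = ΔU = 112000 J.
Net over both steps: W = 37100 J, Q = 265000 J, ΔU = 228000 J.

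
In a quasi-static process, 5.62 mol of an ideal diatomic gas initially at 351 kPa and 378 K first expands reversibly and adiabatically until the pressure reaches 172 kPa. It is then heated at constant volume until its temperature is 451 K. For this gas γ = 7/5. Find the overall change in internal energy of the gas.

V₁ = nRT₁/P₁ = 5.62×8.314×378/351 = 50.3 L.
Step 1 — Adiabatic: T₂/T₁ = (P₂/P₁)^((γ−1)/γ) ⇒ T₂ = 378×(0.490)^0.286 = 308 K; V₂ = 83.8 L.
ΔU = nCvΔT = 5.62×20.8×(308−378) = -8140 J.
Q = 0 for an adiabatic process, so W = −ΔU = 8140 J.
State after step 1: P = 172 kPa, V = 83.8 L, T = 308 K.
Step 2 — Isochoric: V stays 83.8 L; P/T = const ⇒ T₂ = 451 K, P₂ = 252 kPa.
W = 0 (no volume change).
ΔU = nCvΔT = 5.62×20.8×(451−308) = 16700 J.
Q = ΔU = 16700 J.
Net over both steps: W = 8140 J, Q = 16700 J, ΔU = 8530 J.

8530 J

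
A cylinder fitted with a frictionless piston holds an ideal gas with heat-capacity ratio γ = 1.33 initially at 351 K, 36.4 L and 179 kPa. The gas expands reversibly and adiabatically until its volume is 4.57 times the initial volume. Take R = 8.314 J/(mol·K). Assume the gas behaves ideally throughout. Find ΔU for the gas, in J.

n = P₁V₁/(RT₁) = 179×36.4/(8.314×351) = 2.23 mol.
Adiabatic: TV^(γ−1) = const ⇒ T₂ = 351×(0.219)^0.330 = 213 K; PV^γ = const ⇒ P₂ = 23.7 kPa.
For an ideal gas ΔU = nCvΔT with Cv = R/(γ−1) = 25.2 J/(mol·K).
ΔU = 2.23×25.2×(213−351) = -7790 J.

-7790 J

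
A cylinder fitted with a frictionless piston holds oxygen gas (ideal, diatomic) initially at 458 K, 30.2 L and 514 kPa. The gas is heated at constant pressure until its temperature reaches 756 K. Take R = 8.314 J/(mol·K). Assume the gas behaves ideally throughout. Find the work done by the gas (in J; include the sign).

10100 J

n = P₁V₁/(RT₁) = 514×30.2/(8.314×458) = 4.08 mol.
Isobaric: P stays 514 kPa; V/T = const ⇒ T₂ = 756 K, V₂ = 49.8 L.
W = PΔV = 514×(49.8−30.2) kPa·L = 10100 J.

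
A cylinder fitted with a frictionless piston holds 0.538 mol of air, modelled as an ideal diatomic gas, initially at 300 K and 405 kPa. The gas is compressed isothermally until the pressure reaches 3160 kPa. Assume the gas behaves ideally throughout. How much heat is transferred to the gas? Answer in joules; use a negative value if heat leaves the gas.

V₁ = nRT₁/P₁ = 0.538×8.314×300/405 = 3.31 L.
Isothermal: T stays 300 K; PV = const ⇒ V₂ = 0.425 L, P₂ = 3160 kPa.
ΔU = 0 (ideal gas, T constant).
W = nRT ln(V₂/V₁) = 0.538×8.314×300×ln(0.128) = -2760 J.
Q = ΔU + W = -2760 J.

-2760 J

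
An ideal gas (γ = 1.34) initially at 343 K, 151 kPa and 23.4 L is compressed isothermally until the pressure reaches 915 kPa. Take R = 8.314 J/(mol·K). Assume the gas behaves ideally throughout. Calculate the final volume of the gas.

Isothermal: T stays 343 K; PV = const ⇒ V₂ = 3.86 L, P₂ = 915 kPa.

3.86 L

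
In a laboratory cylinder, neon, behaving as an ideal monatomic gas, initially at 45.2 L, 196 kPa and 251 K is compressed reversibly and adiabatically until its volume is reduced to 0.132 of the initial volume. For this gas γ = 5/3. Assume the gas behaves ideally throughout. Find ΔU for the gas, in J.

38000 J

n = P₁V₁/(RT₁) = 196×45.2/(8.314×251) = 4.25 mol.
Adiabatic: TV^(γ−1) = const ⇒ T₂ = 251×(7.58)^0.667 = 968 K; PV^γ = const ⇒ P₂ = 5730 kPa.
For an ideal gas ΔU = nCvΔT with Cv = (3/2)R = 12.5 J/(mol·K).
ΔU = 4.25×12.5×(968−251) = 38000 J.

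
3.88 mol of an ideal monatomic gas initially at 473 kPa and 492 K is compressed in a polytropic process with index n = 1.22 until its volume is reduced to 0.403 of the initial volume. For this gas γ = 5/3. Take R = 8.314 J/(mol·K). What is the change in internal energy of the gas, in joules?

5270 J

V₁ = nRT₁/P₁ = 3.88×8.314×492/473 = 33.6 L.
Polytropic n=1.22: T₂ = T₁(V₁/V₂)^(n−1) = 492×(2.48)^0.22 = 601 K; P₂ = P₁(V₁/V₂)^n = 1430 kPa.
For an ideal gas ΔU = nCvΔT with Cv = (3/2)R = 12.5 J/(mol·K).
ΔU = 3.88×12.5×(601−492) = 5270 J.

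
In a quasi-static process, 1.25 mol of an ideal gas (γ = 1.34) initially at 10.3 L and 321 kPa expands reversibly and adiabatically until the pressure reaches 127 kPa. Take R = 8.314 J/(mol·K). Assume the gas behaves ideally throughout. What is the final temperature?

T₁ = P₁V₁/(nR) = 321×10.3/(1.25×8.314) = 318 K.
Adiabatic: T₂/T₁ = (P₂/P₁)^((γ−1)/γ) ⇒ T₂ = 318×(0.396)^0.254 = 251 K; V₂ = 20.6 L.

251 K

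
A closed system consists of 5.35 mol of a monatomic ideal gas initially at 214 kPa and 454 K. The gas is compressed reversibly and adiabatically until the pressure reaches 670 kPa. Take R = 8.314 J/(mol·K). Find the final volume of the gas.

V₁ = nRT₁/P₁ = 5.35×8.314×454/214 = 94.4 L.
Adiabatic: T₂/T₁ = (P₂/P₁)^((γ−1)/γ) ⇒ T₂ = 454×(3.13)^0.400 = 717 K; V₂ = 47.6 L.

47.6 L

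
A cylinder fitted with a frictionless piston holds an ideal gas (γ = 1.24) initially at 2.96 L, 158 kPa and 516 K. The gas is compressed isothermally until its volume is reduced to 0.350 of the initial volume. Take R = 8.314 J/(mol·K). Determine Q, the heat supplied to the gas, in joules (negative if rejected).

-491 J

n = P₁V₁/(RT₁) = 158×2.96/(8.314×516) = 0.109 mol.
Isothermal: T stays 516 K; PV = const ⇒ V₂ = 1.04 L, P₂ = 451 kPa.
ΔU = 0 (ideal gas, T constant).
W = nRT ln(V₂/V₁) = 0.109×8.314×516×ln(0.350) = -491 J.
Q = ΔU + W = -491 J.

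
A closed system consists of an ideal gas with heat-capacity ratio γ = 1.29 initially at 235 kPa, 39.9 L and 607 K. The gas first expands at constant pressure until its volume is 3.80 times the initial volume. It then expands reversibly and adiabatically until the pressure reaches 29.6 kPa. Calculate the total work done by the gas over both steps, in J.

72000 J

n = P₁V₁/(RT₁) = 235×39.9/(8.314×607) = 1.86 mol.
Step 1 — Isobaric: P stays 235 kPa; V/T = const ⇒ T₂ = 2310 K, V₂ = 152 L.
W = PΔV = 235×(152−39.9) kPa·L = 26300 J.
ΔU = nCvΔT = 1.86×28.7×(2310−607) = 90500 J.
Q = ΔU + W = nCpΔT = 117000 J.
State after step 1: P = 235 kPa, V = 152 L, T = 2310 K.
Step 2 — Adiabatic: T₂/T₁ = (P₂/P₁)^((γ−1)/γ) ⇒ T₂ = 2310×(0.126)^0.225 = 1450 K; V₂ = 756 L.
ΔU = nCvΔT = 1.86×28.7×(1450−2310) = -45700 J.
Q = 0 for an adiabatic process, so W = −ΔU = 45700 J.
Net over both steps: W = 72000 J, Q = 117000 J, ΔU = 44800 J.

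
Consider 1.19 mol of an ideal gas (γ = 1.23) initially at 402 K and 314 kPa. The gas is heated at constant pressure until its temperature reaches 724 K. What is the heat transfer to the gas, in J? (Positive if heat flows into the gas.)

17000 J

V₁ = nRT₁/P₁ = 1.19×8.314×402/314 = 12.7 L.
Isobaric: P stays 314 kPa; V/T = const ⇒ T₂ = 724 K, V₂ = 22.8 L.
W = PΔV = 314×(22.8−12.7) kPa·L = 3190 J.
ΔU = nCvΔT = 1.19×36.1×(724−402) = 13900 J.
Q = ΔU + W = nCpΔT = 17000 J.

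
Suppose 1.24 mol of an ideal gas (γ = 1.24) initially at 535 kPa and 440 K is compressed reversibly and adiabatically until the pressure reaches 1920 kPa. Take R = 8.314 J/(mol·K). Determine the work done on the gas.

5300 J

V₁ = nRT₁/P₁ = 1.24×8.314×440/535 = 8.48 L.
Adiabatic: T₂/T₁ = (P₂/P₁)^((γ−1)/γ) ⇒ T₂ = 440×(3.59)^0.194 = 563 K; V₂ = 3.03 L.
ΔU = nCvΔT = 1.24×34.6×(563−440) = 5300 J.
Q = 0 for an adiabatic process, so W = −ΔU = -5300 J.
Work done on the gas = −W_by = 5300 J.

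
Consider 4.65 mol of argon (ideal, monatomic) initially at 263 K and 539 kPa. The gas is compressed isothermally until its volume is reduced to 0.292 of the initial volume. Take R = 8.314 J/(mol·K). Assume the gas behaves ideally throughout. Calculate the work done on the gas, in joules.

V₁ = nRT₁/P₁ = 4.65×8.314×263/539 = 18.9 L.
Isothermal: T stays 263 K; PV = const ⇒ V₂ = 5.51 L, P₂ = 1850 kPa.
W = nRT ln(V₂/V₁) = 4.65×8.314×263×ln(0.292) = -12500 J.
Work done on the gas = −W_by = 12500 J.

12500 J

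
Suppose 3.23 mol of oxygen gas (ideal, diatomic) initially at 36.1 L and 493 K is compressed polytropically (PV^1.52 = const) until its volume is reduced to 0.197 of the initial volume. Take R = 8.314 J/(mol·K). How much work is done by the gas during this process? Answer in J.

-33800 J

P₁ = nRT₁/V₁ = 3.23×8.314×493/36.1 = 367 kPa.
Polytropic n=1.52: T₂ = T₁(V₁/V₂)^(n−1) = 493×(5.08)^0.52 = 1150 K; P₂ = P₁(V₁/V₂)^n = 4330 kPa.
W = (P₁V₁−P₂V₂)/(n−1) = (367×36.1−4330×7.11)/0.52 = -33800 J.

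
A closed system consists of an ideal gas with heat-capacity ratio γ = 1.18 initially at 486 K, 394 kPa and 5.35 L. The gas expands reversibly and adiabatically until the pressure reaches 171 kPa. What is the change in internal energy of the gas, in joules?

n = P₁V₁/(RT₁) = 394×5.35/(8.314×486) = 0.522 mol.
Adiabatic: T₂/T₁ = (P₂/P₁)^((γ−1)/γ) ⇒ T₂ = 486×(0.434)^0.153 = 428 K; V₂ = 10.9 L.
For an ideal gas ΔU = nCvΔT with Cv = R/(γ−1) = 46.2 J/(mol·K).
ΔU = 0.522×46.2×(428−486) = -1400 J.

-1400 J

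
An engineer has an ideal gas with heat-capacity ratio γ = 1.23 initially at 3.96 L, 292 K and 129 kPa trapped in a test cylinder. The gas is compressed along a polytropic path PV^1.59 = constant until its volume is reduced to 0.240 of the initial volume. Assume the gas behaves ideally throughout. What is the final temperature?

678 K

Polytropic n=1.59: T₂ = T₁(V₁/V₂)^(n−1) = 292×(4.17)^0.59 = 678 K; P₂ = P₁(V₁/V₂)^n = 1250 kPa.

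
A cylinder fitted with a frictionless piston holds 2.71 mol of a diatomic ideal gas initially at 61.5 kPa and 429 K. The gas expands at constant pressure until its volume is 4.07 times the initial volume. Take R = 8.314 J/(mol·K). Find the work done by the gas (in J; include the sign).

V₁ = nRT₁/P₁ = 2.71×8.314×429/61.5 = 157 L.
Isobaric: P stays 61.5 kPa; V/T = const ⇒ T₂ = 1750 K, V₂ = 640 L.
W = PΔV = 61.5×(640−157) kPa·L = 29700 J.

29700 J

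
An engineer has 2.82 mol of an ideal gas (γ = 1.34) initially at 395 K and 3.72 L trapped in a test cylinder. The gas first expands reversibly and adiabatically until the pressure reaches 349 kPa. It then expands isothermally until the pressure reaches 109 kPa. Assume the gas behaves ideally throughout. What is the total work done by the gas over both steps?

P₁ = nRT₁/V₁ = 2.82×8.314×395/3.72 = 2490 kPa.
Step 1 — Adiabatic: T₂/T₁ = (P₂/P₁)^((γ−1)/γ) ⇒ T₂ = 395×(0.140)^0.254 = 240 K; V₂ = 16.1 L.
ΔU = nCvΔT = 2.82×24.5×(240−395) = -10700 J.
Q = 0 for an adiabatic process, so W = −ΔU = 10700 J.
State after step 1: P = 349 kPa, V = 16.1 L, T = 240 K.
Step 2 — Isothermal: T stays 240 K; PV = const ⇒ V₂ = 51.6 L, P₂ = 109 kPa.
ΔU = 0 (ideal gas, T constant).
W = nRT ln(V₂/V₁) = 2.82×8.314×240×ln(3.20) = 6550 J.
Q = ΔU + W = 6550 J.
Net over both steps: W = 17200 J, Q = 6550 J, ΔU = -10700 J.

17200 J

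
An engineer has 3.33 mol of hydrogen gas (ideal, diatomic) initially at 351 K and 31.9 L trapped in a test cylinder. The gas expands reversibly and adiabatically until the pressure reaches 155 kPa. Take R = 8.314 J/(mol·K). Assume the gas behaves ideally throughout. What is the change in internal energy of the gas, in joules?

-4270 J

P₁ = nRT₁/V₁ = 3.33×8.314×351/31.9 = 305 kPa.
Adiabatic: T₂/T₁ = (P₂/P₁)^((γ−1)/γ) ⇒ T₂ = 351×(0.509)^0.286 = 289 K; V₂ = 51.7 L.
For an ideal gas ΔU = nCvΔT with Cv = (5/2)R = 20.8 J/(mol·K).
ΔU = 3.33×20.8×(289−351) = -4270 J.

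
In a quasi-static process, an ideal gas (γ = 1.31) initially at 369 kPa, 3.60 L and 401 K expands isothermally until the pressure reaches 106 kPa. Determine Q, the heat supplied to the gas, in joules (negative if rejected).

n = P₁V₁/(RT₁) = 369×3.60/(8.314×401) = 0.398 mol.
Isothermal: T stays 401 K; PV = const ⇒ V₂ = 12.5 L, P₂ = 106 kPa.
ΔU = 0 (ideal gas, T constant).
W = nRT ln(V₂/V₁) = 0.398×8.314×401×ln(3.48) = 1660 J.
Q = ΔU + W = 1660 J.

1660 J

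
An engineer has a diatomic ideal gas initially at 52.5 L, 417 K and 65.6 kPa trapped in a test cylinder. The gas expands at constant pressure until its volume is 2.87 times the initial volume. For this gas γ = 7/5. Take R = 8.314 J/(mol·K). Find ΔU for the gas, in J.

16100 J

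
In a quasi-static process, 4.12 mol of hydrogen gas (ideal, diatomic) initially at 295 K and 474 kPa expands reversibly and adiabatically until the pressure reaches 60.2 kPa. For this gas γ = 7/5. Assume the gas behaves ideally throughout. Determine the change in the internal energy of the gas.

V₁ = nRT₁/P₁ = 4.12×8.314×295/474 = 21.3 L.
Adiabatic: T₂/T₁ = (P₂/P₁)^((γ−1)/γ) ⇒ T₂ = 295×(0.127)^0.286 = 164 K; V₂ = 93.1 L.
For an ideal gas ΔU = nCvΔT with Cv = (5/2)R = 20.8 J/(mol·K).
ΔU = 4.12×20.8×(164−295) = -11300 J.

-11300 J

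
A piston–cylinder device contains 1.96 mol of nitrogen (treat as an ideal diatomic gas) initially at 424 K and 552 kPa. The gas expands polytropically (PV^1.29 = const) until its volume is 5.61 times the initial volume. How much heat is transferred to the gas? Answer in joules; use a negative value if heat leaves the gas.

V₁ = nRT₁/P₁ = 1.96×8.314×424/552 = 12.5 L.
Polytropic n=1.29: T₂ = T₁(V₁/V₂)^(n−1) = 424×(0.178)^0.29 = 257 K; P₂ = P₁(V₁/V₂)^n = 59.7 kPa.
W = (P₁V₁−P₂V₂)/(n−1) = (552×12.5−59.7×70.2)/0.29 = 9380 J.
ΔU = nCvΔT = 1.96×20.8×(257−424) = -6800 J.
Q = ΔU + W = 2580 J.

2580 J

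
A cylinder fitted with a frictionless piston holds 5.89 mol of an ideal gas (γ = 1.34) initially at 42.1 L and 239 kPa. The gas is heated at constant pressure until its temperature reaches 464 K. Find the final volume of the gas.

T₁ = P₁V₁/(nR) = 239×42.1/(5.89×8.314) = 205 K.
Isobaric: P stays 239 kPa; V/T = const ⇒ T₂ = 464 K, V₂ = 95.1 L.

95.1 L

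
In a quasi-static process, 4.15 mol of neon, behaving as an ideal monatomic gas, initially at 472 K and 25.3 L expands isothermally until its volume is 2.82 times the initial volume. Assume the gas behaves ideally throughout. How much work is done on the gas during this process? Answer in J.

-16900 J

P₁ = nRT₁/V₁ = 4.15×8.314×472/25.3 = 644 kPa.
Isothermal: T stays 472 K; PV = const ⇒ V₂ = 71.3 L, P₂ = 228 kPa.
W = nRT ln(V₂/V₁) = 4.15×8.314×472×ln(2.82) = 16900 J.
Work done on the gas = −W_by = -16900 J.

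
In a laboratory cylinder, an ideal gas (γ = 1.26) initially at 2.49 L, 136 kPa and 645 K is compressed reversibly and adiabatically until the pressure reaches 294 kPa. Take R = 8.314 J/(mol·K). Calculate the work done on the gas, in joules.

225 J

n = P₁V₁/(RT₁) = 136×2.49/(8.314×645) = 0.0631 mol.
Adiabatic: T₂/T₁ = (P₂/P₁)^((γ−1)/γ) ⇒ T₂ = 645×(2.16)^0.206 = 756 K; V₂ = 1.35 L.
ΔU = nCvΔT = 0.0631×32.0×(756−645) = 225 J.
Q = 0 for an adiabatic process, so W = −ΔU = -225 J.
Work done on the gas = −W_by = 225 J.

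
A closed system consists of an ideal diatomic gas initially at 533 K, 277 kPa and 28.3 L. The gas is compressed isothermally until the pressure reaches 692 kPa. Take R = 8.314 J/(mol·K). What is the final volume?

Isothermal: T stays 533 K; PV = const ⇒ V₂ = 11.3 L, P₂ = 692 kPa.

11.3 L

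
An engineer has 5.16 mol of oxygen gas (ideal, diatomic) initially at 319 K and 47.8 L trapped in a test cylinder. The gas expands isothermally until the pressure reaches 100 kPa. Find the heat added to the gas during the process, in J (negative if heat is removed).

14400 J

P₁ = nRT₁/V₁ = 5.16×8.314×319/47.8 = 286 kPa.
Isothermal: T stays 319 K; PV = const ⇒ V₂ = 137 L, P₂ = 100 kPa.
ΔU = 0 (ideal gas, T constant).
W = nRT ln(V₂/V₁) = 5.16×8.314×319×ln(2.86) = 14400 J.
Q = ΔU + W = 14400 J.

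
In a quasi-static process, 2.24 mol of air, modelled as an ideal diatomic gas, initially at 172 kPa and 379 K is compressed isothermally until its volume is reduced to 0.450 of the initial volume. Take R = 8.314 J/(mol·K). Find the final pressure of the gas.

V₁ = nRT₁/P₁ = 2.24×8.314×379/172 = 41.0 L.
Isothermal: T stays 379 K; PV = const ⇒ V₂ = 18.5 L, P₂ = 382 kPa.

382 kPa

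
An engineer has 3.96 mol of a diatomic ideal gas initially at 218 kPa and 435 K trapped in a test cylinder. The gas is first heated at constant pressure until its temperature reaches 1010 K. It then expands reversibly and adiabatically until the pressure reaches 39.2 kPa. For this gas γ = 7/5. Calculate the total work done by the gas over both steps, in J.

V₁ = nRT₁/P₁ = 3.96×8.314×435/218 = 65.7 L.
Step 1 — Isobaric: P stays 218 kPa; V/T = const ⇒ T₂ = 1010 K, V₂ = 153 L.
W = PΔV = 218×(153−65.7) kPa·L = 18900 J.
ΔU = nCvΔT = 3.96×20.8×(1010−435) = 47300 J.
Q = ΔU + W = nCpΔT = 66300 J.
State after step 1: P = 218 kPa, V = 153 L, T = 1010 K.
Step 2 — Adiabatic: T₂/T₁ = (P₂/P₁)^((γ−1)/γ) ⇒ T₂ = 1010×(0.180)^0.286 = 619 K; V₂ = 520 L.
ΔU = nCvΔT = 3.96×20.8×(619−1010) = -32200 J.
Q = 0 for an adiabatic process, so W = −ΔU = 32200 J.
Net over both steps: W = 51100 J, Q = 66300 J, ΔU = 15100 J.

51100 J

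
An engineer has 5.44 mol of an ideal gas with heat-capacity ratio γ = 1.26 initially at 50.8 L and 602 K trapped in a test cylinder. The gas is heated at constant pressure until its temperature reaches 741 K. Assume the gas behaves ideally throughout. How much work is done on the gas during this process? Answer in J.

P₁ = nRT₁/V₁ = 5.44×8.314×602/50.8 = 536 kPa.
Isobaric: P stays 536 kPa; V/T = const ⇒ T₂ = 741 K, V₂ = 62.5 L.
W = PΔV = 536×(62.5−50.8) kPa·L = 6290 J.
Work done on the gas = −W_by = -6290 J.

-6290 J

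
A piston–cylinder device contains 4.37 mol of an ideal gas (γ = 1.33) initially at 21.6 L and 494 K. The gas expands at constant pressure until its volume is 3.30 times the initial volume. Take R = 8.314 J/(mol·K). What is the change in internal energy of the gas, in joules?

125000 J

P₁ = nRT₁/V₁ = 4.37×8.314×494/21.6 = 831 kPa.
Isobaric: P stays 831 kPa; V/T = const ⇒ T₂ = 1630 K, V₂ = 71.3 L.
For an ideal gas ΔU = nCvΔT with Cv = R/(γ−1) = 25.2 J/(mol·K).
ΔU = 4.37×25.2×(1630−494) = 125000 J.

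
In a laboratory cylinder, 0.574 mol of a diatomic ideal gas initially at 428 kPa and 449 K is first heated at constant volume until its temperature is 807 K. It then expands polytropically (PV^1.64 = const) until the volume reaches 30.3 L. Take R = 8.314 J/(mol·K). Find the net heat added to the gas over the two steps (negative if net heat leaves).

V₁ = nRT₁/P₁ = 0.574×8.314×449/428 = 5.01 L.
Step 1 — Isochoric: V stays 5.01 L; P/T = const ⇒ T₂ = 807 K, P₂ = 769 kPa.
W = 0 (no volume change).
ΔU = nCvΔT = 0.574×20.8×(807−449) = 4270 J.
Q = ΔU = 4270 J.
State after step 1: P = 769 kPa, V = 5.01 L, T = 807 K.
Step 2 — Polytropic n=1.64: T₂ = T₁(V₁/V₂)^(n−1) = 807×(0.165)^0.64 = 255 K; P₂ = P₁(V₁/V₂)^n = 40.2 kPa.
W = (P₁V₁−P₂V₂)/(n−1) = (769×5.01−40.2×30.3)/0.64 = 4120 J.
ΔU = nCvΔT = 0.574×20.8×(255−807) = -6590 J.
Q = ΔU + W = -2470 J.
Net over both steps: W = 4120 J, Q = 1800 J, ΔU = -2320 J.

1800 J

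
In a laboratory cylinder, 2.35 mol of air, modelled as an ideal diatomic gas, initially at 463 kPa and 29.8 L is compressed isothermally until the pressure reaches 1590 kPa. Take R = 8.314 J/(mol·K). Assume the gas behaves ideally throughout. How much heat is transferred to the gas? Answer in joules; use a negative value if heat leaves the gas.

-17000 J

T₁ = P₁V₁/(nR) = 463×29.8/(2.35×8.314) = 706 K.
Isothermal: T stays 706 K; PV = const ⇒ V₂ = 8.68 L, P₂ = 1590 kPa.
ΔU = 0 (ideal gas, T constant).
W = nRT ln(V₂/V₁) = 2.35×8.314×706×ln(0.291) = -17000 J.
Q = ΔU + W = -17000 J.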